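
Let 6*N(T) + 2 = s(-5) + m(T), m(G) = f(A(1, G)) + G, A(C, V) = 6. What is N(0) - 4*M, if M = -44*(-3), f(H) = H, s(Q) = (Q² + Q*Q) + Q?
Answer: -3119/6 ≈ -519.83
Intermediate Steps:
s(Q) = Q + 2*Q² (s(Q) = (Q² + Q²) + Q = 2*Q² + Q = Q + 2*Q²)
M = 132
m(G) = 6 + G
N(T) = 49/6 + T/6 (N(T) = -⅓ + (-5*(1 + 2*(-5)) + (6 + T))/6 = -⅓ + (-5*(1 - 10) + (6 + T))/6 = -⅓ + (-5*(-9) + (6 + T))/6 = -⅓ + (45 + (6 + T))/6 = -⅓ + (51 + T)/6 = -⅓ + (17/2 + T/6) = 49/6 + T/6)
N(0) - 4*M = (49/6 + (⅙)*0) - 4*132 = (49/6 + 0) - 528 = 49/6 - 528 = -3119/6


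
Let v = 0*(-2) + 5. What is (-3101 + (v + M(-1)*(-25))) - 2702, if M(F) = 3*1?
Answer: -5873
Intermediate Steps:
M(F) = 3
v = 5 (v = 0 + 5 = 5)
(-3101 + (v + M(-1)*(-25))) - 2702 = (-3101 + (5 + 3*(-25))) - 2702 = (-3101 + (5 - 75)) - 2702 = (-3101 - 70) - 2702 = -3171 - 2702 = -5873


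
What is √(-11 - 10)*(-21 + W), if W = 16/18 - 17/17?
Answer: -190*I*√21/9 ≈ -96.743*I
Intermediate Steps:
W = -⅑ (W = 16*(1/18) - 17*1/17 = 8/9 - 1 = -⅑ ≈ -0.11111)
√(-11 - 10)*(-21 + W) = √(-11 - 10)*(-21 - ⅑) = √(-21)*(-190/9) = (I*√21)*(-190/9) = -190*I*√21/9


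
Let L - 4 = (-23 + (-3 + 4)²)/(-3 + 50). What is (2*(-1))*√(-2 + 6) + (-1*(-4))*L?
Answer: 476/47 ≈ 10.128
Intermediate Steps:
L = 166/47 (L = 4 + (-23 + (-3 + 4)²)/(-3 + 50) = 4 + (-23 + 1²)/47 = 4 + (-23 + 1)*(1/47) = 4 - 22*1/47 = 4 - 22/47 = 166/47 ≈ 3.5319)
(2*(-1))*√(-2 + 6) + (-1*(-4))*L = (2*(-1))*√(-2 + 6) - 1*(-4)*(166/47) = -2*√4 + 4*(166/47) = -2*2 + 664/47 = -4 + 664/47 = 476/47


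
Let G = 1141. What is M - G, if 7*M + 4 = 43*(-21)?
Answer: -8894/7 ≈ -1270.6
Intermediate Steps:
M = -907/7 (M = -4/7 + (43*(-21))/7 = -4/7 + (⅐)*(-903) = -4/7 - 129 = -907/7 ≈ -129.57)
M - G = -907/7 - 1*1141 = -907/7 - 1141 = -8894/7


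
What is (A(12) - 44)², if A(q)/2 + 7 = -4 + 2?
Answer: 3844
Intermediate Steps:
A(q) = -18 (A(q) = -14 + 2*(-4 + 2) = -14 + 2*(-2) = -14 - 4 = -18)
(A(12) - 44)² = (-18 - 44)² = (-62)² = 3844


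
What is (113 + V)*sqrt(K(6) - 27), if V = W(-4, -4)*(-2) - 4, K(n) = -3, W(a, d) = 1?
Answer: 107*I*sqrt(30) ≈ 586.06*I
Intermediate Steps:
V = -6 (V = 1*(-2) - 4 = -2 - 4 = -6)
(113 + V)*sqrt(K(6) - 27) = (113 - 6)*sqrt(-3 - 27) = 107*sqrt(-30) = 107*(I*sqrt(30)) = 107*I*sqrt(30)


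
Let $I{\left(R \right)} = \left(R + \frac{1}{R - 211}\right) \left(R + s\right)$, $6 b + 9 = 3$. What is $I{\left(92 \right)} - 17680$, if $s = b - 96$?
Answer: $- \frac{2158655}{119} \approx -18140.0$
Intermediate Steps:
$b = -1$ ($b = - \frac{3}{2} + \frac{1}{6} \cdot 3 = - \frac{3}{2} + \frac{1}{2} = -1$)
$s = -97$ ($s = -1 - 96 = -97$)
$I{\left(R \right)} = \left(-97 + R\right) \left(R + \frac{1}{-211 + R}\right)$ ($I{\left(R \right)} = \left(R + \frac{1}{R - 211}\right) \left(R - 97\right) = \left(R + \frac{1}{-211 + R}\right) \left(-97 + R\right) = \left(-97 + R\right) \left(R + \frac{1}{-211 + R}\right)$)
$I{\left(92 \right)} - 17680 = \frac{-97 + 92^{3} - 308 \cdot 92^{2} + 20468 \cdot 92}{-211 + 92} - 17680 = \frac{-97 + 778688 - 2606912 + 1883056}{-119} - 17680 = - \frac{-97 + 778688 - 2606912 + 1883056}{119} - 17680 = \left(- \frac{1}{119}\right) 54735 - 17680 = - \frac{54735}{119} - 17680 = - \frac{2158655}{119}$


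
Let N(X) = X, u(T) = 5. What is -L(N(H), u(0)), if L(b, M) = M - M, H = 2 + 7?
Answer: 0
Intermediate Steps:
H = 9
L(b, M) = 0
-L(N(H), u(0)) = -1*0 = 0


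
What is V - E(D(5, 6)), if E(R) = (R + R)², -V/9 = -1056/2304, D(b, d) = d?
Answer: -1119/8 ≈ -139.88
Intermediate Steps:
V = 33/8 (V = -(-9504)/2304 = -9*(-11/24) = 33/8 ≈ 4.1250)
E(R) = 4*R² (E(R) = (2*R)² = 4*R²)
V - E(D(5, 6)) = 33/8 - 4*6² = 33/8 - 4*36 = 33/8 - 1*144 = 33/8 - 144 = -1119/8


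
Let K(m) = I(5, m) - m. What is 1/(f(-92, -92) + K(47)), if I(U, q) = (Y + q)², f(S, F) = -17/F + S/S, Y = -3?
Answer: 92/173897 ≈ 0.00052905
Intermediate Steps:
f(S, F) = 1 - 17/F (f(S, F) = -17/F + 1 = 1 - 17/F)
I(U, q) = (-3 + q)²
K(m) = (-3 + m)² - m
1/(f(-92, -92) + K(47)) = 1/((-17 - 92)/(-92) + ((-3 + 47)² - 1*47)) = 1/(-1/92*(-109) + (44² - 47)) = 1/(109/92 + (1936 - 47)) = 1/(109/92 + 1889) = 1/(173897/92) = 92/173897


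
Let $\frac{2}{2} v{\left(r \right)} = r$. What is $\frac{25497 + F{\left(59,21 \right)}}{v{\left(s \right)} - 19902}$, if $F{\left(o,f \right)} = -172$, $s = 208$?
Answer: $- \frac{25325}{19694} \approx -1.2859$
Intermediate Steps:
$v{\left(r \right)} = r$
$\frac{25497 + F{\left(59,21 \right)}}{v{\left(s \right)} - 19902} = \frac{25497 - 172}{208 - 19902} = \frac{25325}{-19694} = 25325 \left(- \frac{1}{19694}\right) = - \frac{25325}{19694}$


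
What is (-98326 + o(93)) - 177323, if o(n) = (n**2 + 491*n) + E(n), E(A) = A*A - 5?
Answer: -212693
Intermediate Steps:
E(A) = -5 + A**2 (E(A) = A**2 - 5 = -5 + A**2)
o(n) = -5 + 2*n**2 + 491*n (o(n) = (n**2 + 491*n) + (-5 + n**2) = -5 + 2*n**2 + 491*n)
(-98326 + o(93)) - 177323 = (-98326 + (-5 + 2*93**2 + 491*93)) - 177323 = (-98326 + (-5 + 2*8649 + 45663)) - 177323 = (-98326 + (-5 + 17298 + 45663)) - 177323 = (-98326 + 62956) - 177323 = -35370 - 177323 = -212693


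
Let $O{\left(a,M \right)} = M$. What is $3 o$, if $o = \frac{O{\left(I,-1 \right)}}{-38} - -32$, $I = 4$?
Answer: $\frac{3651}{38} \approx 96.079$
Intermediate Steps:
$o = \frac{1217}{38}$ ($o = - \frac{1}{-38} - -32 = \left(-1\right) \left(- \frac{1}{38}\right) + 32 = \frac{1}{38} + 32 = \frac{1217}{38} \approx 32.026$)
$3 o = 3 \cdot \frac{1217}{38} = \frac{3651}{38}$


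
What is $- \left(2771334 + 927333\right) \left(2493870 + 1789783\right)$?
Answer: $-15843805990551$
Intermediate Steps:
$- \left(2771334 + 927333\right) \left(2493870 + 1789783\right) = - 3698667 \cdot 4283653 = \left(-1\right) 15843805990551 = -15843805990551$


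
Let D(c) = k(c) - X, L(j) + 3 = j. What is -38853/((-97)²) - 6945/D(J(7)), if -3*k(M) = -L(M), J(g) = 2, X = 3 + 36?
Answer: 191451861/1110262 ≈ 172.44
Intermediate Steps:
L(j) = -3 + j
X = 39
k(M) = -1 + M/3 (k(M) = -(-1)*(-3 + M)/3 = -(3 - M)/3 = -1 + M/3)
D(c) = -40 + c/3 (D(c) = (-1 + c/3) - 1*39 = (-1 + c/3) - 39 = -40 + c/3)
-38853/((-97)²) - 6945/D(J(7)) = -38853/((-97)²) - 6945/(-40 + (⅓)*2) = -38853/9409 - 6945/(-40 + ⅔) = -38853*1/9409 - 6945/(-118/3) = -38853/9409 - 6945*(-3/118) = -38853/9409 + 20835/118 = 191451861/1110262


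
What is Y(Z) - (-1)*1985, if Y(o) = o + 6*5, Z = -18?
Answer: 1997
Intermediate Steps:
Y(o) = 30 + o (Y(o) = o + 30 = 30 + o)
Y(Z) - (-1)*1985 = (30 - 18) - (-1)*1985 = 12 - 1*(-1985) = 12 + 1985 = 1997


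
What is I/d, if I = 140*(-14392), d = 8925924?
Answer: -71960/318783 ≈ -0.22573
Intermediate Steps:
I = -2014880
I/d = -2014880/8925924 = -2014880*1/8925924 = -71960/318783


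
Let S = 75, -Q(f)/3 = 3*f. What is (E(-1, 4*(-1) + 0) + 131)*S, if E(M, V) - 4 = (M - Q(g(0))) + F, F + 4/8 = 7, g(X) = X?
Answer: 21075/2 ≈ 10538.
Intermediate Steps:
Q(f) = -9*f
F = 13/2 (F = -1/2 + 7 = 13/2 ≈ 6.5000)
E(M, V) = 21/2 + M (E(M, V) = 4 + ((M - (-9)*0) + 13/2) = 4 + ((M - 1*0) + 13/2) = 4 + ((M + 0) + 13/2) = 4 + (M + 13/2) = 4 + (13/2 + M) = 21/2 + M)
(E(-1, 4*(-1) + 0) + 131)*S = ((21/2 - 1) + 131)*75 = (19/2 + 131)*75 = (281/2)*75 = 21075/2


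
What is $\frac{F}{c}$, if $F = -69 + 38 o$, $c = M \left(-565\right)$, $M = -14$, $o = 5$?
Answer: $\frac{121}{7910} \approx 0.015297$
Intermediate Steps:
$c = 7910$ ($c = \left(-14\right) \left(-565\right) = 7910$)
$F = 121$ ($F = -69 + 38 \cdot 5 = -69 + 190 = 121$)
$\frac{F}{c} = \frac{121}{7910}$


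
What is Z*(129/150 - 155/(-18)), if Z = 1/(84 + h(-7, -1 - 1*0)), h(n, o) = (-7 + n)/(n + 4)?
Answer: 2131/19950 ≈ 0.10682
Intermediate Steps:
h(n, o) = (-7 + n)/(4 + n)
Z = 3/266 (Z = 1/(84 + (-7 - 7)/(4 - 7)) = 1/(84 - 14/(-3)) = 1/(84 - ⅓*(-14)) = 1/(84 + 14/3) = 1/(266/3) = 3/266 ≈ 0.011278)
Z*(129/150 - 155/(-18)) = 3*(129/150 - 155/(-18))/266 = 3*(129*(1/150) - 155*(-1/18))/266 = 3*(43/50 + 155/18)/266 = (3/266)*(2131/225) = 2131/19950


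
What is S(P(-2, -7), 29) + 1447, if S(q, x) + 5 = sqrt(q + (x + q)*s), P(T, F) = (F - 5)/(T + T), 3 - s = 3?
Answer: 1442 + sqrt(3) ≈ 1443.7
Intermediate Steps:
s = 0 (s = 3 - 1*3 = 3 - 3 = 0)
P(T, F) = (-5 + F)/(2*T) (P(T, F) = (-5 + F)/((2*T)) = (-5 + F)*(1/(2*T)) = (-5 + F)/(2*T))
S(q, x) = -5 + sqrt(q) (S(q, x) = -5 + sqrt(q + (x + q)*0) = -5 + sqrt(q + (q + x)*0) = -5 + sqrt(q + 0) = -5 + sqrt(q))
S(P(-2, -7), 29) + 1447 = (-5 + sqrt((1/2)*(-5 - 7)/(-2))) + 1447 = (-5 + sqrt((1/2)*(-1/2)*(-12))) + 1447 = (-5 + sqrt(3)) + 1447 = 1442 + sqrt(3)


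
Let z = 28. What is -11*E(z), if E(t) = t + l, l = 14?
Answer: -462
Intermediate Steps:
E(t) = 14 + t (E(t) = t + 14 = 14 + t)
-11*E(z) = -11*(14 + 28) = -11*42 = -462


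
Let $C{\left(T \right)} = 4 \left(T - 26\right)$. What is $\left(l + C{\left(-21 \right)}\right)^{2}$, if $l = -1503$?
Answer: $2859481$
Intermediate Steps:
$C{\left(T \right)} = -104 + 4 T$ ($C{\left(T \right)} = 4 \left(-26 + T\right) = -104 + 4 T$)
$\left(l + C{\left(-21 \right)}\right)^{2} = \left(-1503 + \left(-104 + 4 \left(-21\right)\right)\right)^{2} = \left(-1503 - 188\right)^{2} = \left(-1691\right)^{2} = 2859481$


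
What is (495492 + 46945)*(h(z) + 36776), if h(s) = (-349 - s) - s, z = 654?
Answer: 19049845003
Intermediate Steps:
h(s) = -349 - 2*s
(495492 + 46945)*(h(z) + 36776) = (495492 + 46945)*((-349 - 2*654) + 36776) = 542437*((-349 - 1308) + 36776) = 542437*(-1657 + 36776) = 542437*35119 = 19049845003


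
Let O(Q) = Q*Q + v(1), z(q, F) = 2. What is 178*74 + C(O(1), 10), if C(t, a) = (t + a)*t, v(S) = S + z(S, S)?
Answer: 13228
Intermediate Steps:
v(S) = 2 + S (v(S) = S + 2 = 2 + S)
O(Q) = 3 + Q**2 (O(Q) = Q*Q + (2 + 1) = Q**2 + 3 = 3 + Q**2)
C(t, a) = t*(a + t) (C(t, a) = (a + t)*t = t*(a + t))
178*74 + C(O(1), 10) = 178*74 + (3 + 1**2)*(10 + (3 + 1**2)) = 13172 + (3 + 1)*(10 + (3 + 1)) = 13172 + 4*(10 + 4) = 13172 + 4*14 = 13172 + 56 = 13228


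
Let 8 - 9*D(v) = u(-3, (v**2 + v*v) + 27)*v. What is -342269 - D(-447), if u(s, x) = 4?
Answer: -3082217/9 ≈ -3.4247e+5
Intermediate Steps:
D(v) = 8/9 - 4*v/9
-342269 - D(-447) = -342269 - (8/9 - 4/9*(-447)) = -342269 - (8/9 + 596/3) = -342269 - 1*1796/9 = -342269 - 1796/9 = -3082217/9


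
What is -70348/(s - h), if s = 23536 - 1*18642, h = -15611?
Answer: -70348/20505 ≈ -3.4308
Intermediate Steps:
s = 4894 (s = 23536 - 18642 = 4894)
-70348/(s - h) = -70348/(4894 - 1*(-15611)) = -70348/(4894 + 15611) = -70348/20505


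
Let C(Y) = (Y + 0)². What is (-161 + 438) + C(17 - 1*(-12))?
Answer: 1118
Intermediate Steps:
C(Y) = Y²
(-161 + 438) + C(17 - 1*(-12)) = (-161 + 438) + (17 - 1*(-12))² = 277 + (17 + 12)² = 277 + 29² = 277 + 841 = 1118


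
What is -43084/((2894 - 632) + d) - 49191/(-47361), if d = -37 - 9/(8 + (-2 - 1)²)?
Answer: -2735692971/149250298 ≈ -18.330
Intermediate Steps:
d = -638/17 (d = -37 - 9/(8 + (-3)²) = -37 - 9/(8 + 9) = -37 - 9/17 = -638/17 ≈ -37.529)
-43084/((2894 - 632) + d) - 49191/(-47361) = -43084/((2894 - 632) - 638/17) - 49191/(-47361) = -43084/(2262 - 638/17) - 49191*(-1/47361) = -43084/37816/17 + 16397/15787 = -43084*17/37816 + 16397/15787 = -183107/9454 + 16397/15787 = -2735692971/149250298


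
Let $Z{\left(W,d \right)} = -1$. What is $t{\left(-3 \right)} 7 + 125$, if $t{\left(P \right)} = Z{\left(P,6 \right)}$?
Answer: $118$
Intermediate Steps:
$t{\left(P \right)} = -1$
$t{\left(-3 \right)} 7 + 125 = \left(-1\right) 7 + 125 = -7 + 125 = 118$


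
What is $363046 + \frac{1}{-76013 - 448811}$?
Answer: $\frac{190535253903}{524824} \approx 3.6305 \cdot 10^{5}$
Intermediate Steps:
$363046 + \frac{1}{-76013 - 448811} = 363046 + \frac{1}{-524824} = 363046 - \frac{1}{524824} = \frac{190535253903}{524824}$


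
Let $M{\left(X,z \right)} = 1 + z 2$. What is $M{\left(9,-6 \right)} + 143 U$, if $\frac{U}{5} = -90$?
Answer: $-64361$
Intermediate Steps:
$U = -450$ ($U = 5 \left(-90\right) = -450$)
$M{\left(X,z \right)} = 1 + 2 z$
$M{\left(9,-6 \right)} + 143 U = \left(1 + 2 \left(-6\right)\right) + 143 \left(-450\right) = \left(1 - 12\right) - 64350 = -11 - 64350 = -64361$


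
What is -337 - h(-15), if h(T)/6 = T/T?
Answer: -343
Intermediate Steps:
h(T) = 6 (h(T) = 6*(T/T) = 6*1 = 6)
-337 - h(-15) = -337 - 1*6 = -337 - 6 = -343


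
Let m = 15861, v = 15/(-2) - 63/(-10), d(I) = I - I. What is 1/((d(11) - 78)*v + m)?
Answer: 5/79773 ≈ 6.2678e-5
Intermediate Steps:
d(I) = 0
v = -6/5 (v = 15*(-1/2) - 63*(-1/10) = -15/2 + 63/10 = -6/5 ≈ -1.2000)
1/((d(11) - 78)*v + m) = 1/((0 - 78)*(-6/5) + 15861) = 1/(-78*(-6/5) + 15861) = 1/(468/5 + 15861) = 1/(79773/5) = 5/79773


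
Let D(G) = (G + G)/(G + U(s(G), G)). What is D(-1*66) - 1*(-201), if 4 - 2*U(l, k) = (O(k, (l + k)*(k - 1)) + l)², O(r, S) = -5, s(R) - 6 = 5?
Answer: 8307/41 ≈ 202.61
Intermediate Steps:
s(R) = 11 (s(R) = 6 + 5 = 11)
U(l, k) = 2 - (-5 + l)²/2
D(G) = 2*G/(-16 + G) (D(G) = (G + G)/(G + (2 - (-5 + 11)²/2)) = (2*G)/(G + (2 - ½*6²)) = (2*G)/(G + (2 - ½*36)) = (2*G)/(G + (2 - 18)) = (2*G)/(G - 16) = (2*G)/(-16 + G) = 2*G/(-16 + G))
D(-1*66) - 1*(-201) = 2*(-1*66)/(-16 - 1*66) - 1*(-201) = 2*(-66)/(-16 - 66) + 201 = 2*(-66)/(-82) + 201 = 2*(-66)*(-1/82) + 201 = 66/41 + 201 = 8307/41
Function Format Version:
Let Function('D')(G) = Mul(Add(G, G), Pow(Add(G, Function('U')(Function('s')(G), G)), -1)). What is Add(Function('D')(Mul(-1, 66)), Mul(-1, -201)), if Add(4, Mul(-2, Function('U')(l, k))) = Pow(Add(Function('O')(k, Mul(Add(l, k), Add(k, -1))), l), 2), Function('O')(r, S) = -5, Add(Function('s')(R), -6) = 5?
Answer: Rational(8307, 41) ≈ 202.61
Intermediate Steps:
Function('s')(R) = 11 (Function('s')(R) = Add(6, 5) = 11)
Function('U')(l, k) = Add(2, Mul(Rational(-1, 2), Pow(Add(-5, l), 2)))
Function('D')(G) = Mul(2, G, Pow(Add(-16, G), -1)) (Function('D')(G) = Mul(Add(G, G), Pow(Add(G, Add(2, Mul(Rational(-1, 2), Pow(Add(-5, 11), 2)))), -1)) = Mul(Mul(2, G), Pow(Add(G, Add(2, Mul(Rational(-1, 2), Pow(6, 2)))), -1)) = Mul(Mul(2, G), Pow(Add(G, Add(2, Mul(Rational(-1, 2), 36))), -1)) = Mul(Mul(2, G), Pow(Add(G, Add(2, -18)), -1)) = Mul(Mul(2, G), Pow(Add(G, -16), -1)) = Mul(Mul(2, G), Pow(Add(-16, G), -1)) = Mul(2, G, Pow(Add(-16, G), -1)))
Add(Function('D')(Mul(-1, 66)), Mul(-1, -201)) = Add(Mul(2, Mul(-1, 66), Pow(Add(-16, Mul(-1, 66)), -1)), Mul(-1, -201)) = Add(Mul(2, -66, Pow(Add(-16, -66), -1)), 201) = Add(Mul(2, -66, Pow(-82, -1)), 201) = Add(Mul(2, -66, Rational(-1, 82)), 201) = Add(Rational(66, 41), 201) = Rational(8307, 41)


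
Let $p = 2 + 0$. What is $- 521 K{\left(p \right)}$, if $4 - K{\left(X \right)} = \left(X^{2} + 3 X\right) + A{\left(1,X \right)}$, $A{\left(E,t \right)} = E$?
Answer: $3647$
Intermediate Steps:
$p = 2$
$K{\left(X \right)} = 3 - X^{2} - 3 X$ ($K{\left(X \right)} = 4 - \left(\left(X^{2} + 3 X\right) + 1\right) = 4 - \left(1 + X^{2} + 3 X\right) = 3 - X^{2} - 3 X$)
$- 521 K{\left(p \right)} = - 521 \left(3 - 2^{2} - 6\right) = - 521 \left(3 - 4 - 6\right) = \left(-521\right) \left(-7\right) = 3647$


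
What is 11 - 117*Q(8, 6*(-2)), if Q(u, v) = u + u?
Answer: -1861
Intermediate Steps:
Q(u, v) = 2*u
11 - 117*Q(8, 6*(-2)) = 11 - 234*8 = 11 - 117*16 = 11 - 1872 = -1861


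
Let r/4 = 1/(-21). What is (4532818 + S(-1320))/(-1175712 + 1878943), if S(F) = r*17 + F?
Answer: 95161390/14767851 ≈ 6.4438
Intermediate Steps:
r = -4/21 (r = 4/(-21) = 4*(-1/21) = -4/21 ≈ -0.19048)
S(F) = -68/21 + F (S(F) = -4/21*17 + F = -68/21 + F)
(4532818 + S(-1320))/(-1175712 + 1878943) = (4532818 + (-68/21 - 1320))/(-1175712 + 1878943) = (4532818 - 27788/21)/703231 = (95161390/21)*(1/703231) = 95161390/14767851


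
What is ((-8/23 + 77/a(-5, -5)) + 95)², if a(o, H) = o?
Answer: 83064996/13225 ≈ 6280.9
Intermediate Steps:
((-8/23 + 77/a(-5, -5)) + 95)² = ((-8/23 + 77/(-5)) + 95)² = ((-8*1/23 + 77*(-⅕)) + 95)² = ((-8/23 - 77/5) + 95)² = (-1811/115 + 95)² = (9114/115)² = 83064996/13225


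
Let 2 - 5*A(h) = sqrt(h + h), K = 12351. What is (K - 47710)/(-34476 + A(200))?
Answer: 176795/172398 ≈ 1.0255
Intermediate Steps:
A(h) = 2/5 - sqrt(2)*sqrt(h)/5 (A(h) = 2/5 - sqrt(h + h)/5 = 2/5 - sqrt(2)*sqrt(h)/5)
(K - 47710)/(-34476 + A(200)) = (12351 - 47710)/(-34476 + (2/5 - sqrt(2)*sqrt(200)/5)) = -35359/(-34476 + (2/5 - sqrt(2)*10*sqrt(2)/5)) = -35359/(-34476 + (2/5 - 4)) = -35359/(-34476 - 18/5) = -35359/(-172398/5) = -35359*(-5/172398) = 176795/172398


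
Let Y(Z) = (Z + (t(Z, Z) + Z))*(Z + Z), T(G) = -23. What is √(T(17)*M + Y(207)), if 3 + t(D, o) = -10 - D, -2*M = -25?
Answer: √320114/2 ≈ 282.89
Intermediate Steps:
M = 25/2 (M = -½*(-25) = 25/2 ≈ 12.500)
t(D, o) = -13 - D (t(D, o) = -3 + (-10 - D) = -13 - D)
Y(Z) = 2*Z*(-13 + Z) (Y(Z) = (Z + ((-13 - Z) + Z))*(Z + Z) = (Z - 13)*(2*Z) = (-13 + Z)*(2*Z) = 2*Z*(-13 + Z))
√(T(17)*M + Y(207)) = √(-23*25/2 + 2*207*(-13 + 207)) = √(-575/2 + 2*207*194) = √(-575/2 + 80316) = √(160057/2) = √320114/2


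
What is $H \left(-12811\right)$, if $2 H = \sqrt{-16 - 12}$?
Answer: $- 12811 i \sqrt{7} \approx - 33895.0 i$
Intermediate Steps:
$H = i \sqrt{7}$ ($H = \frac{\sqrt{-16 - 12}}{2} = \frac{\sqrt{-28}}{2} = \frac{2 i \sqrt{7}}{2} = i \sqrt{7} \approx 2.6458 i$)
$H \left(-12811\right) = i \sqrt{7} \left(-12811\right) = - 12811 i \sqrt{7}$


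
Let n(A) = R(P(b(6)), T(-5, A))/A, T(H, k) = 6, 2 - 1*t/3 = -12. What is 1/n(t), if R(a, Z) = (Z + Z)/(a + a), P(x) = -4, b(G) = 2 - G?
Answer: -28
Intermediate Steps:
t = 42 (t = 6 - 3*(-12) = 6 + 36 = 42)
R(a, Z) = Z/a (R(a, Z) = (2*Z)/((2*a)) = (2*Z)*(1/(2*a)) = Z/a)
n(A) = -3/(2*A) (n(A) = (6/(-4))/A = (6*(-¼))/A = -3/(2*A))
1/n(t) = 1/(-3/2/42) = 1/(-3/2*1/42) = 1/(-1/28) = -28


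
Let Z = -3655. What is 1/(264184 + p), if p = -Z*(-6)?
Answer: 1/242254 ≈ 4.1279e-6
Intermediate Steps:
p = -21930 (p = -(-3655)*(-6) = -1*21930 = -21930)
1/(264184 + p) = 1/(264184 - 21930) = 1/242254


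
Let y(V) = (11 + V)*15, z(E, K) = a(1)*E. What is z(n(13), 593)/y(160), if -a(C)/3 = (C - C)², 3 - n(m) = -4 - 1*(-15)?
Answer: 0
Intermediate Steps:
n(m) = -8 (n(m) = 3 - (-4 - 1*(-15)) = 3 - (-4 + 15) = 3 - 1*11 = 3 - 11 = -8)
a(C) = 0 (a(C) = -3*(C - C)² = -3*0² = -3*0 = 0)
z(E, K) = 0 (z(E, K) = 0*E = 0)
y(V) = 165 + 15*V
z(n(13), 593)/y(160) = 0/(165 + 15*160) = 0/(165 + 2400) = 0/2565 = 0*(1/2565) = 0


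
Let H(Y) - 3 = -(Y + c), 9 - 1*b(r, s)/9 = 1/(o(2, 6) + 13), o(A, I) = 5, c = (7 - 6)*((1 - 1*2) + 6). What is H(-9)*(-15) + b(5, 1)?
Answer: -49/2 ≈ -24.500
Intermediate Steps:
c = 5 (c = 1*((1 - 2) + 6) = 1*(-1 + 6) = 1*5 = 5)
b(r, s) = 161/2 (b(r, s) = 81 - 9/(5 + 13) = 81 - 9/18 = 81 - 9*1/18 = 81 - ½ = 161/2)
H(Y) = -2 - Y (H(Y) = 3 - (Y + 5) = 3 - (5 + Y) = 3 + (-5 - Y) = -2 - Y)
H(-9)*(-15) + b(5, 1) = (-2 - 1*(-9))*(-15) + 161/2 = (-2 + 9)*(-15) + 161/2 = 7*(-15) + 161/2 = -105 + 161/2 = -49/2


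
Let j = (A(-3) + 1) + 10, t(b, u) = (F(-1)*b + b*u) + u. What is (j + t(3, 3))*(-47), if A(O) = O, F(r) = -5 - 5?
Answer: 470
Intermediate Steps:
F(r) = -10
t(b, u) = u - 10*b + b*u (t(b, u) = (-10*b + b*u) + u = u - 10*b + b*u)
j = 8 (j = (-3 + 1) + 10 = -2 + 10 = 8)
(j + t(3, 3))*(-47) = (8 + (3 - 10*3 + 3*3))*(-47) = (8 + (3 - 30 + 9))*(-47) = (8 - 18)*(-47) = -10*(-47) = 470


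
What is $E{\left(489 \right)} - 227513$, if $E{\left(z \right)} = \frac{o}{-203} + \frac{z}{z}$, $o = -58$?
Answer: $- \frac{1592582}{7} \approx -2.2751 \cdot 10^{5}$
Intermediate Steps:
$E{\left(z \right)} = \frac{9}{7}$ ($E{\left(z \right)} = - \frac{58}{-203} + \frac{z}{z} = \left(-58\right) \left(- \frac{1}{203}\right) + 1 = \frac{2}{7} + 1 = \frac{9}{7}$)
$E{\left(489 \right)} - 227513 = \frac{9}{7} - 227513 = - \frac{1592582}{7}$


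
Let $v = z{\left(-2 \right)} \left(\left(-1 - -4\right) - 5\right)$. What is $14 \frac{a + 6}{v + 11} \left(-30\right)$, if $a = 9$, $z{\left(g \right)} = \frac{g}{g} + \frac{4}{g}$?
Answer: $- \frac{6300}{13} \approx -484.62$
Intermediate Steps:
$z{\left(g \right)} = 1 + \frac{4}{g}$
$v = 2$ ($v = \frac{4 - 2}{-2} \left(\left(-1 - -4\right) - 5\right) = \left(- \frac{1}{2}\right) 2 \left(\left(-1 + 4\right) - 5\right) = - (3 - 5) = \left(-1\right) \left(-2\right) = 2$)
$14 \frac{a + 6}{v + 11} \left(-30\right) = 14 \frac{9 + 6}{2 + 11} \left(-30\right) = 14 \cdot \frac{15}{13} \left(-30\right) = \frac{210}{13} \left(-30\right) = - \frac{6300}{13}$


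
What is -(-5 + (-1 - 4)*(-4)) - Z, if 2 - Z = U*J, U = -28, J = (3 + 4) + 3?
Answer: -297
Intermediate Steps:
J = 10 (J = 7 + 3 = 10)
Z = 282 (Z = 2 - (-28)*10 = 2 - 1*(-280) = 2 + 280 = 282)
-(-5 + (-1 - 4)*(-4)) - Z = -(-5 + (-1 - 4)*(-4)) - 1*282 = -(-5 - 5*(-4)) - 282 = -(-5 + 20) - 282 = -1*15 - 282 = -15 - 282 = -297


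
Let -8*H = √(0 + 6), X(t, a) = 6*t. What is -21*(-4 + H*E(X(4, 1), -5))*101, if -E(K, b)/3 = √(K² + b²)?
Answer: 8484 - 6363*√3606/8 ≈ -39278.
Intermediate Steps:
H = -√6/8 (H = -√(0 + 6)/8 = -√6/8 ≈ -0.30619)
E(K, b) = -3*√(K² + b²)
-21*(-4 + H*E(X(4, 1), -5))*101 = -21*(-4 + (-√6/8)*(-3*√((6*4)² + (-5)²)))*101 = -21*(-4 + (-√6/8)*(-3*√(24² + 25)))*101 = -21*(-4 + (-√6/8)*(-3*√(576 + 25)))*101 = -21*(-4 + (-√6/8)*(-3*√601))*101 = -21*(-4 + 3*√3606/8)*101 = (84 - 63*√3606/8)*101 = 8484 - 6363*√3606/8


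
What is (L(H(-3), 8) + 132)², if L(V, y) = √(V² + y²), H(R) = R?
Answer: (132 + √73)² ≈ 19753.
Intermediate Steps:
(L(H(-3), 8) + 132)² = (√((-3)² + 8²) + 132)² = (√(9 + 64) + 132)² = (√73 + 132)² = (132 + √73)²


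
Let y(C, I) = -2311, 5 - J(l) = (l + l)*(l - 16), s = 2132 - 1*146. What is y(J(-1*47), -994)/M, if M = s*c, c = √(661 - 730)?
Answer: 2311*I*√69/137034 ≈ 0.14009*I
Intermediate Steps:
s = 1986 (s = 2132 - 146 = 1986)
J(l) = 5 - 2*l*(-16 + l) (J(l) = 5 - (l + l)*(l - 16) = 5 - 2*l*(-16 + l))
c = I*√69 (c = √(-69) = I*√69 ≈ 8.3066*I)
M = 1986*I*√69 (M = 1986*(I*√69) = 1986*I*√69 ≈ 16497.0*I)
y(J(-1*47), -994)/M = -2311*(-I*√69/137034) = -(-2311)*I*√69/137034 = 2311*I*√69/137034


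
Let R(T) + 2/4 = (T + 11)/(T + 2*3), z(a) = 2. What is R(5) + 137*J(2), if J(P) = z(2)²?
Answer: 12077/22 ≈ 548.95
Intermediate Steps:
R(T) = -½ + (11 + T)/(6 + T) (R(T) = -½ + (T + 11)/(T + 2*3) = -½ + (11 + T)/(T + 6) = -½ + (11 + T)/(6 + T))
J(P) = 4 (J(P) = 2² = 4)
R(5) + 137*J(2) = (16 + 5)/(2*(6 + 5)) + 137*4 = (½)*21/11 + 548 = (½)*(1/11)*21 + 548 = 21/22 + 548 = 12077/22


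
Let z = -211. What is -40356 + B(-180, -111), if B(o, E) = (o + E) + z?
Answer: -40858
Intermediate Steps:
B(o, E) = -211 + E + o (B(o, E) = (o + E) - 211 = (E + o) - 211 = -211 + E + o)
-40356 + B(-180, -111) = -40356 + (-211 - 111 - 180) = -40356 - 502 = -40858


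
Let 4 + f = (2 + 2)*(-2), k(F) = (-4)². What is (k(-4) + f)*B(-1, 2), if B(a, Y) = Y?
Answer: 8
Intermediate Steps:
k(F) = 16
f = -12 (f = -4 + (2 + 2)*(-2) = -4 + 4*(-2) = -4 - 8 = -12)
(k(-4) + f)*B(-1, 2) = (16 - 12)*2 = 4*2 = 8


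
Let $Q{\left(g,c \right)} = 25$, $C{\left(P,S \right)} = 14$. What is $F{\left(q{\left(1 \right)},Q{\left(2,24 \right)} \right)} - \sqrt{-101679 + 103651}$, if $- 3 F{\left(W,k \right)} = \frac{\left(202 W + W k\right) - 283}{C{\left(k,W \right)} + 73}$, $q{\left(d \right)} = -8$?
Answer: $\frac{2099}{261} - 2 \sqrt{493} \approx -36.365$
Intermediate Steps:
$F{\left(W,k \right)} = \frac{283}{261} - \frac{202 W}{261} - \frac{W k}{261}$ ($F{\left(W,k \right)} = - \frac{\left(\left(202 W + W k\right) - 283\right) \frac{1}{14 + 73}}{3} = - \frac{\left(-283 + 202 W + W k\right) \frac{1}{87}}{3} = - \frac{- \frac{283}{87} + \frac{202 W}{87} + \frac{W k}{87}}{3} = \frac{283}{261} - \frac{202 W}{261} - \frac{W k}{261}$)
$F{\left(q{\left(1 \right)},Q{\left(2,24 \right)} \right)} - \sqrt{-101679 + 103651} = \left(\frac{283}{261} - - \frac{1616}{261} - \left(- \frac{8}{261}\right) 25\right) - \sqrt{-101679 + 103651} = \left(\frac{283}{261} + \frac{1616}{261} + \frac{200}{261}\right) - \sqrt{1972} = \frac{2099}{261} - 2 \sqrt{493}$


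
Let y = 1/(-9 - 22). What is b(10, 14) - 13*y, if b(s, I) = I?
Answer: 447/31 ≈ 14.419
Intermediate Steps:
y = -1/31 (y = 1/(-31) = -1/31 ≈ -0.032258)
b(10, 14) - 13*y = 14 - 13*(-1)/31 = 14 - 1*(-13/31) = 14 + 13/31 = 447/31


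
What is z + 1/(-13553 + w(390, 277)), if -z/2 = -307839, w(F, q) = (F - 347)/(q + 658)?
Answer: 7801879003201/12672012 ≈ 6.1568e+5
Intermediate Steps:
w(F, q) = (-347 + F)/(658 + q)
z = 615678 (z = -2*(-307839) = 615678)
z + 1/(-13553 + w(390, 277)) = 615678 + 1/(-13553 + (-347 + 390)/(658 + 277)) = 615678 + 1/(-13553 + 43/935) = 615678 + 1/(-12672012/935) = 615678 - 935/12672012 = 7801879003201/12672012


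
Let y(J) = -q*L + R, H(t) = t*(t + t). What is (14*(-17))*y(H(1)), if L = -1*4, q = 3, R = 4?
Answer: -3808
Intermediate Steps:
L = -4
H(t) = 2*t² (H(t) = t*(2*t) = 2*t²)
y(J) = 16 (y(J) = -3*(-4) + 4 = -1*(-12) + 4 = 12 + 4 = 16)
(14*(-17))*y(H(1)) = (14*(-17))*16 = -238*16 = -3808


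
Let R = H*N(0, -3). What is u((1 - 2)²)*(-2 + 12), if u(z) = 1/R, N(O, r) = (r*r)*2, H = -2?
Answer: -5/18 ≈ -0.27778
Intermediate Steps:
N(O, r) = 2*r² (N(O, r) = r²*2 = 2*r²)
R = -36 (R = -4*(-3)² = -4*9 = -2*18 = -36)
u(z) = -1/36 (u(z) = 1/(-36) = -1/36)
u((1 - 2)²)*(-2 + 12) = -(-2 + 12)/36 = -1/36*10 = -5/18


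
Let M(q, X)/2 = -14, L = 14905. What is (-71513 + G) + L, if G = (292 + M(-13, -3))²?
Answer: 13088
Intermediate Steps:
M(q, X) = -28 (M(q, X) = 2*(-14) = -28)
G = 69696 (G = (292 - 28)² = 264² = 69696)
(-71513 + G) + L = (-71513 + 69696) + 14905 = -1817 + 14905 = 13088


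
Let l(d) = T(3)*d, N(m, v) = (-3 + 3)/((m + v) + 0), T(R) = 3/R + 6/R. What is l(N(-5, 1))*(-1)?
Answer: 0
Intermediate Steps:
T(R) = 9/R
N(m, v) = 0 (N(m, v) = 0/(m + v) = 0)
l(d) = 3*d (l(d) = (9/3)*d = (9*(⅓))*d = 3*d)
l(N(-5, 1))*(-1) = (3*0)*(-1) = 0*(-1) = 0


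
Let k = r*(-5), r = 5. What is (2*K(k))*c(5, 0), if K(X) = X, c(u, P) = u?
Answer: -250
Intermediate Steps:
k = -25 (k = 5*(-5) = -25)
(2*K(k))*c(5, 0) = (2*(-25))*5 = -50*5 = -250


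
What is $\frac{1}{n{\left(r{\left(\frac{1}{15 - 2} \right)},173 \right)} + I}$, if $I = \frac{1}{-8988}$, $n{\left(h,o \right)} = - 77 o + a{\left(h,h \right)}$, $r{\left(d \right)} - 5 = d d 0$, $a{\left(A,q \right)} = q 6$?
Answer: $- \frac{8988}{119459509} \approx -7.5239 \cdot 10^{-5}$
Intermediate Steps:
$a{\left(A,q \right)} = 6 q$
$r{\left(d \right)} = 5$ ($r{\left(d \right)} = 5 + d d 0 = 5 + d^{2} \cdot 0 = 5 + 0 = 5$)
$n{\left(h,o \right)} = - 77 o + 6 h$
$I = - \frac{1}{8988} \approx -0.00011126$
$\frac{1}{n{\left(r{\left(\frac{1}{15 - 2} \right)},173 \right)} + I} = \frac{1}{\left(\left(-77\right) 173 + 6 \cdot 5\right) - \frac{1}{8988}} = \frac{1}{\left(-13321 + 30\right) - \frac{1}{8988}} = \frac{1}{-13291 - \frac{1}{8988}} = \frac{1}{- \frac{119459509}{8988}} = - \frac{8988}{119459509}$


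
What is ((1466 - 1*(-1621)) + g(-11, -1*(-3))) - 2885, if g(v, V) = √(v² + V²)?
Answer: 202 + √130 ≈ 213.40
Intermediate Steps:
g(v, V) = √(V² + v²)
((1466 - 1*(-1621)) + g(-11, -1*(-3))) - 2885 = ((1466 - 1*(-1621)) + √((-1*(-3))² + (-11)²)) - 2885 = ((1466 + 1621) + √(3² + 121)) - 2885 = (3087 + √(9 + 121)) - 2885 = (3087 + √130) - 2885 = 202 + √130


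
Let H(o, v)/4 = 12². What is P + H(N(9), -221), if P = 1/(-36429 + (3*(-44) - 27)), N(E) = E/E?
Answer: 21074687/36588 ≈ 576.00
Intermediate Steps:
N(E) = 1
H(o, v) = 576 (H(o, v) = 4*12² = 4*144 = 576)
P = -1/36588 (P = 1/(-36429 + (-132 - 27)) = 1/(-36429 - 159) = 1/(-36588) = -1/36588 ≈ -2.7331e-5)
P + H(N(9), -221) = -1/36588 + 576 = 21074687/36588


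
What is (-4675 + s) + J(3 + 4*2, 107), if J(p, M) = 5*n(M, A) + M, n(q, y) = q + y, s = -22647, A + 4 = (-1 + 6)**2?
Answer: -26575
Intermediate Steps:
A = 21 (A = -4 + (-1 + 6)**2 = -4 + 5**2 = -4 + 25 = 21)
J(p, M) = 105 + 6*M (J(p, M) = 5*(M + 21) + M = 5*(21 + M) + M = (105 + 5*M) + M = 105 + 6*M)
(-4675 + s) + J(3 + 4*2, 107) = (-4675 - 22647) + (105 + 6*107) = -27322 + (105 + 642) = -27322 + 747 = -26575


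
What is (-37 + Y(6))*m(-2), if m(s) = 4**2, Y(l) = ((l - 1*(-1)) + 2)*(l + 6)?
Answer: 1136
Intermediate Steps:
Y(l) = (3 + l)*(6 + l) (Y(l) = ((l + 1) + 2)*(6 + l) = ((1 + l) + 2)*(6 + l) = (3 + l)*(6 + l))
m(s) = 16
(-37 + Y(6))*m(-2) = (-37 + (18 + 6**2 + 9*6))*16 = (-37 + (18 + 36 + 54))*16 = (-37 + 108)*16 = 71*16 = 1136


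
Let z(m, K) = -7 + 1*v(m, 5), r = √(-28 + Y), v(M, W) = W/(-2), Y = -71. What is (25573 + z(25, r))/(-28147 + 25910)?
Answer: -51127/4474 ≈ -11.428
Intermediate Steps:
v(M, W) = -W/2 (v(M, W) = W*(-½) = -W/2)
r = 3*I*√11 (r = √(-28 - 71) = √(-99) = 3*I*√11 ≈ 9.9499*I)
z(m, K) = -19/2 (z(m, K) = -7 + 1*(-½*5) = -7 + 1*(-5/2) = -7 - 5/2 = -19/2)
(25573 + z(25, r))/(-28147 + 25910) = (25573 - 19/2)/(-28147 + 25910) = (51127/2)/(-2237) = (51127/2)*(-1/2237) = -51127/4474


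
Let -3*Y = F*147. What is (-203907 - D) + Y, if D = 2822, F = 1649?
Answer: -287530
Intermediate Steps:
Y = -80801 (Y = -1649*147/3 = -⅓*242403 = -80801)
(-203907 - D) + Y = (-203907 - 1*2822) - 80801 = (-203907 - 2822) - 80801 = -206729 - 80801 = -287530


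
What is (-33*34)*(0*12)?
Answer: 0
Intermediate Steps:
(-33*34)*(0*12) = -1122*0 = 0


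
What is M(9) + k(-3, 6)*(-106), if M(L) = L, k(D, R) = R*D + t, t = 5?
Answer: 1387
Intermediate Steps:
k(D, R) = 5 + D*R (k(D, R) = R*D + 5 = D*R + 5 = 5 + D*R)
M(9) + k(-3, 6)*(-106) = 9 + (5 - 3*6)*(-106) = 9 + (5 - 18)*(-106) = 9 - 13*(-106) = 9 + 1378 = 1387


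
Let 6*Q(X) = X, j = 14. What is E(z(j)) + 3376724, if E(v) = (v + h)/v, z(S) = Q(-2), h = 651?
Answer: 3374772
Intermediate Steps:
Q(X) = X/6
z(S) = -⅓ (z(S) = (⅙)*(-2) = -⅓)
E(v) = (651 + v)/v (E(v) = (v + 651)/v = (651 + v)/v)
E(z(j)) + 3376724 = (651 - ⅓)/(-⅓) + 3376724 = -3*1952/3 + 3376724 = -1952 + 3376724 = 3374772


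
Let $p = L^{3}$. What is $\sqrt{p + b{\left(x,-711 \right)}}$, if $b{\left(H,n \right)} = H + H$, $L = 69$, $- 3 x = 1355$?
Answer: $\frac{\sqrt{2948451}}{3} \approx 572.37$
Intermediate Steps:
$x = - \frac{1355}{3}$ ($x = \left(- \frac{1}{3}\right) 1355 = - \frac{1355}{3} \approx -451.67$)
$p = 328509$ ($p = 69^{3} = 328509$)
$b{\left(H,n \right)} = 2 H$
$\sqrt{p + b{\left(x,-711 \right)}} = \sqrt{328509 + 2 \left(- \frac{1355}{3}\right)} = \sqrt{328509 - \frac{2710}{3}} = \sqrt{\frac{982817}{3}} = \frac{\sqrt{2948451}}{3}$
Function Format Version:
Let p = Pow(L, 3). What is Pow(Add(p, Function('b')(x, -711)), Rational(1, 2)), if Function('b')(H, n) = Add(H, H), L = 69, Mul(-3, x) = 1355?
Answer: Mul(Rational(1, 3), Pow(2948451, Rational(1, 2))) ≈ 572.37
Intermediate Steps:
x = Rational(-1355, 3) (x = Mul(Rational(-1, 3), 1355) = Rational(-1355, 3) ≈ -451.67)
p = 328509 (p = Pow(69, 3) = 328509)
Function('b')(H, n) = Mul(2, H)
Pow(Add(p, Function('b')(x, -711)), Rational(1, 2)) = Pow(Add(328509, Mul(2, Rational(-1355, 3))), Rational(1, 2)) = Pow(Add(328509, Rational(-2710, 3)), Rational(1, 2)) = Pow(Rational(982817, 3), Rational(1, 2)) = Mul(Rational(1, 3), Pow(2948451, Rational(1, 2)))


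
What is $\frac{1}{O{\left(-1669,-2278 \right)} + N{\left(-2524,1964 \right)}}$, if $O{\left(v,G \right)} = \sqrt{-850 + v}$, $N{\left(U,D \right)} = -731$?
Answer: $- \frac{731}{536880} - \frac{i \sqrt{2519}}{536880} \approx -0.0013616 - 9.3484 \cdot 10^{-5} i$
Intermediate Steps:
$\frac{1}{O{\left(-1669,-2278 \right)} + N{\left(-2524,1964 \right)}} = \frac{1}{\sqrt{-850 - 1669} - 731} = \frac{1}{\sqrt{-2519} - 731} = \frac{1}{i \sqrt{2519} - 731} = \frac{1}{-731 + i \sqrt{2519}}$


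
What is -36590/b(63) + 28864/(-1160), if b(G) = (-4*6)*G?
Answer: -74873/109620 ≈ -0.68302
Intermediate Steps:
b(G) = -24*G
-36590/b(63) + 28864/(-1160) = -36590/((-24*63)) + 28864/(-1160) = -36590/(-1512) + 28864*(-1/1160) = -36590*(-1/1512) - 3608/145 = 18295/756 - 3608/145 = -74873/109620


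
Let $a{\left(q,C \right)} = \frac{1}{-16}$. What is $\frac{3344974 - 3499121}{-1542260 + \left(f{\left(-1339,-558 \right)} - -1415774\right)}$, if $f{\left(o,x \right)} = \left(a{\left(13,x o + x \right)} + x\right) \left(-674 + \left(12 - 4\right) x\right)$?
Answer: $- \frac{1233176}{21926713} \approx -0.056241$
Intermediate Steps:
$a{\left(q,C \right)} = - \frac{1}{16}$
$f{\left(o,x \right)} = \left(-674 + 8 x\right) \left(- \frac{1}{16} + x\right)$ ($f{\left(o,x \right)} = \left(- \frac{1}{16} + x\right) \left(-674 + \left(12 - 4\right) x\right) = \left(- \frac{1}{16} + x\right) \left(-674 + 8 x\right) = \left(-674 + 8 x\right) \left(- \frac{1}{16} + x\right)$)
$\frac{3344974 - 3499121}{-1542260 + \left(f{\left(-1339,-558 \right)} - -1415774\right)} = \frac{3344974 - 3499121}{-1542260 + \left(\left(\frac{337}{8} + 8 \left(-558\right)^{2} - -376371\right) - -1415774\right)} = - \frac{154147}{-1542260 + \left(\left(\frac{337}{8} + 8 \cdot 311364 + 376371\right) + 1415774\right)} = - \frac{154147}{-1542260 + \left(\left(\frac{337}{8} + 2490912 + 376371\right) + 1415774\right)} = - \frac{154147}{-1542260 + \left(\frac{22938601}{8} + 1415774\right)} = - \frac{154147}{-1542260 + \frac{34264793}{8}} = - \frac{154147}{\frac{21926713}{8}} = \left(-154147\right) \frac{8}{21926713} = - \frac{1233176}{21926713}$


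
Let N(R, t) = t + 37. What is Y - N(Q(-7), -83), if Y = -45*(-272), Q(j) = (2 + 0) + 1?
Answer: 12286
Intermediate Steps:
Q(j) = 3 (Q(j) = 2 + 1 = 3)
N(R, t) = 37 + t
Y = 12240
Y - N(Q(-7), -83) = 12240 - (37 - 83) = 12240 - 1*(-46) = 12240 + 46 = 12286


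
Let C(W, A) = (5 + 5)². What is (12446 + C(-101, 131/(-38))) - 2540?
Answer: 10006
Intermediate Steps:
C(W, A) = 100 (C(W, A) = 10² = 100)
(12446 + C(-101, 131/(-38))) - 2540 = (12446 + 100) - 2540 = 12546 - 2540 = 10006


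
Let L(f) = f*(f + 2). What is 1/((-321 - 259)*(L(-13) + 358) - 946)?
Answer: -1/291526 ≈ -3.4302e-6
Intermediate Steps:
L(f) = f*(2 + f)
1/((-321 - 259)*(L(-13) + 358) - 946) = 1/((-321 - 259)*(-13*(2 - 13) + 358) - 946) = 1/(-580*(-13*(-11) + 358) - 946) = 1/(-580*(143 + 358) - 946) = 1/(-580*501 - 946) = 1/(-290580 - 946) = 1/(-291526) = -1/291526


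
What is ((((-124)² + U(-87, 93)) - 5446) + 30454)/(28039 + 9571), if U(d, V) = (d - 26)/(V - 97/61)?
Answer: 225174291/209713360 ≈ 1.0737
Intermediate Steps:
U(d, V) = (-26 + d)/(-97/61 + V) (U(d, V) = (-26 + d)/(V - 97*1/61) = (-26 + d)/(V - 97/61) = (-26 + d)/(-97/61 + V))
((((-124)² + U(-87, 93)) - 5446) + 30454)/(28039 + 9571) = ((((-124)² + 61*(-26 - 87)/(-97 + 61*93)) - 5446) + 30454)/(28039 + 9571) = (((15376 + 61*(-113)/(-97 + 5673)) - 5446) + 30454)/37610 = (((15376 + 61*(-113)/5576) - 5446) + 30454)*(1/37610) = (((15376 + 61*(1/5576)*(-113)) - 5446) + 30454)*(1/37610) = (((15376 - 6893/5576) - 5446) + 30454)*(1/37610) = ((85729683/5576 - 5446) + 30454)*(1/37610) = (55362787/5576 + 30454)*(1/37610) = (225174291/5576)*(1/37610) = 225174291/209713360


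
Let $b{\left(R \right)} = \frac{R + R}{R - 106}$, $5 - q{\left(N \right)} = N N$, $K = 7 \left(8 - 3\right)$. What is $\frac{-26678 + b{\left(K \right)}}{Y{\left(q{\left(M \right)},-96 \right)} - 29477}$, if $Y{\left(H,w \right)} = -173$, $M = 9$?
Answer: $\frac{947104}{1052575} \approx 0.8998$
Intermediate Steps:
$K = 35$ ($K = 7 \cdot 5 = 35$)
$q{\left(N \right)} = 5 - N^{2}$ ($q{\left(N \right)} = 5 - N N = 5 - N^{2}$)
$b{\left(R \right)} = \frac{2 R}{-106 + R}$
$\frac{-26678 + b{\left(K \right)}}{Y{\left(q{\left(M \right)},-96 \right)} - 29477} = \frac{-26678 + 2 \cdot 35 \frac{1}{-106 + 35}}{-173 - 29477} = \frac{-26678 + 2 \cdot 35 \frac{1}{-71}}{-29650} = \left(-26678 + 2 \cdot 35 \left(- \frac{1}{71}\right)\right) \left(- \frac{1}{29650}\right) = \left(-26678 - \frac{70}{71}\right) \left(- \frac{1}{29650}\right) = \left(- \frac{1894208}{71}\right) \left(- \frac{1}{29650}\right) = \frac{947104}{1052575}$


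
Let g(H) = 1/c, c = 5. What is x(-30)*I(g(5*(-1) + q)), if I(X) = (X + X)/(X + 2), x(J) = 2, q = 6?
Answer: 4/11 ≈ 0.36364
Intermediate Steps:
g(H) = 1/5
I(X) = 2*X/(2 + X) (I(X) = (2*X)/(2 + X) = 2*X/(2 + X))
x(-30)*I(g(5*(-1) + q)) = 2*(2*(1/5)/(2 + 1/5)) = 2*(2*(1/5)/(11/5)) = 2*(2*(1/5)*(5/11)) = 2*(2/11) = 4/11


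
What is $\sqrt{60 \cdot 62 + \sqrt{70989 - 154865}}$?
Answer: $\sqrt{3720 + 2 i \sqrt{20969}} \approx 61.038 + 2.3724 i$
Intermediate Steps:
$\sqrt{60 \cdot 62 + \sqrt{70989 - 154865}} = \sqrt{3720 + \sqrt{-83876}} = \sqrt{3720 + 2 i \sqrt{20969}}$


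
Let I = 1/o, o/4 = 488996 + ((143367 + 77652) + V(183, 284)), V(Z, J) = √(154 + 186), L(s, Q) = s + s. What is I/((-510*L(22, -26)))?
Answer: -142003/9049985575535520 + √85/22624963938838800 ≈ -1.5691e-11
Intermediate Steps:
L(s, Q) = 2*s
V(Z, J) = 2*√85 (V(Z, J) = √340 = 2*√85)
o = 2840060 + 8*√85 (o = 4*(488996 + ((143367 + 77652) + 2*√85)) = 4*(488996 + (221019 + 2*√85)) = 4*(710015 + 2*√85) = 2840060 + 8*√85 ≈ 2.8401e+6)
I = 1/(2840060 + 8*√85) ≈ 3.5210e-7
I/((-510*L(22, -26))) = (142003/403297039908 - √85/1008242599770)/((-1020*22)) = (142003/403297039908 - √85/1008242599770)/((-510*44)) = (142003/403297039908 - √85/1008242599770)/(-22440) = (142003/403297039908 - √85/1008242599770)*(-1/22440) = -142003/9049985575535520 + √85/22624963938838800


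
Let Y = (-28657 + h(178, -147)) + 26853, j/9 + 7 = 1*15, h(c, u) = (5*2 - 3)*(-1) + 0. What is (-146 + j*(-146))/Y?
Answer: 10658/1811 ≈ 5.8851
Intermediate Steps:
h(c, u) = -7 (h(c, u) = (10 - 3)*(-1) + 0 = 7*(-1) + 0 = -7 + 0 = -7)
j = 72 (j = -63 + 9*(1*15) = -63 + 9*15 = -63 + 135 = 72)
Y = -1811 (Y = (-28657 - 7) + 26853 = -28664 + 26853 = -1811)
(-146 + j*(-146))/Y = (-146 + 72*(-146))/(-1811) = (-146 - 10512)*(-1/1811) = -10658*(-1/1811) = 10658/1811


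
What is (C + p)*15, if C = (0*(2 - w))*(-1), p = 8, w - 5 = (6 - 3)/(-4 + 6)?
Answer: 120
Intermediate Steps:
w = 13/2 (w = 5 + (6 - 3)/(-4 + 6) = 5 + 3/2 = 13/2 ≈ 6.5000)
C = 0 (C = (0*(2 - 1*13/2))*(-1) = (0*(2 - 13/2))*(-1) = (0*(-9/2))*(-1) = 0*(-1) = 0)
(C + p)*15 = (0 + 8)*15 = 8*15 = 120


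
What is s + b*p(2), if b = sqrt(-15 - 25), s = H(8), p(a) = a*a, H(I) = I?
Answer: 8 + 8*I*sqrt(10) ≈ 8.0 + 25.298*I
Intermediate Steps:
p(a) = a**2
s = 8
b = 2*I*sqrt(10) (b = sqrt(-40) = 2*I*sqrt(10) ≈ 6.3246*I)
s + b*p(2) = 8 + (2*I*sqrt(10))*2**2 = 8 + (2*I*sqrt(10))*4 = 8 + 8*I*sqrt(10)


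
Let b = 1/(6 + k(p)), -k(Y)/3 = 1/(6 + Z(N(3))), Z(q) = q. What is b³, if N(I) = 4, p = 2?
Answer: 1000/185193 ≈ 0.0053998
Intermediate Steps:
k(Y) = -3/10 (k(Y) = -3/(6 + 4) = -3/10)
b = 10/57 (b = 1/(6 - 3/10) = 1/(57/10) = 10/57 ≈ 0.17544)
b³ = (10/57)³ = 1000/185193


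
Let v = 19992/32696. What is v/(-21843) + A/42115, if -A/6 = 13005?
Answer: -464401734241/250646976081 ≈ -1.8528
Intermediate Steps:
A = -78030 (A = -6*13005 = -78030)
v = 2499/4087 (v = 19992*(1/32696) = 2499/4087 ≈ 0.61145)
v/(-21843) + A/42115 = (2499/4087)/(-21843) - 78030/42115 = (2499/4087)*(-1/21843) - 78030*1/42115 = -833/29757447 - 15606/8423 = -464401734241/250646976081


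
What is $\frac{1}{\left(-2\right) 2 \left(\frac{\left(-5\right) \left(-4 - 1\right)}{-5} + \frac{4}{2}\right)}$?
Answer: $\frac{1}{12} \approx 0.083333$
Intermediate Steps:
$\frac{1}{\left(-2\right) 2 \left(\frac{\left(-5\right) \left(-4 - 1\right)}{-5} + \frac{4}{2}\right)} = \frac{1}{\left(-4\right) \left(\left(-5\right) \left(-5\right) \left(- \frac{1}{5}\right) + 4 \cdot \frac{1}{2}\right)} = \frac{1}{\left(-4\right) \left(25 \left(- \frac{1}{5}\right) + 2\right)} = \frac{1}{\left(-4\right) \left(-5 + 2\right)} = \frac{1}{\left(-4\right) \left(-3\right)} = \frac{1}{12}$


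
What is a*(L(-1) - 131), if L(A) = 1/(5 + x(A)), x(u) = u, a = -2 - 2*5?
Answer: 1569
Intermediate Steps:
a = -12 (a = -2 - 10 = -12)
L(A) = 1/(5 + A)
a*(L(-1) - 131) = -12*(1/(5 - 1) - 131) = -12*(1/4 - 131) = -12*(¼ - 131) = -12*(-523/4) = 1569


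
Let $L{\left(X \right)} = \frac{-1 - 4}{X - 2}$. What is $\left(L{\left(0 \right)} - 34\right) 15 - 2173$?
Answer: $- \frac{5291}{2} \approx -2645.5$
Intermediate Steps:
$L{\left(X \right)} = - \frac{5}{-2 + X}$
$\left(L{\left(0 \right)} - 34\right) 15 - 2173 = \left(- \frac{5}{-2 + 0} - 34\right) 15 - 2173 = \left(- \frac{5}{-2} - 34\right) 15 - 2173 = \left(\left(-5\right) \left(- \frac{1}{2}\right) - 34\right) 15 - 2173 = \left(\frac{5}{2} - 34\right) 15 - 2173 = \left(- \frac{63}{2}\right) 15 - 2173 = - \frac{945}{2} - 2173 = - \frac{5291}{2}$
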